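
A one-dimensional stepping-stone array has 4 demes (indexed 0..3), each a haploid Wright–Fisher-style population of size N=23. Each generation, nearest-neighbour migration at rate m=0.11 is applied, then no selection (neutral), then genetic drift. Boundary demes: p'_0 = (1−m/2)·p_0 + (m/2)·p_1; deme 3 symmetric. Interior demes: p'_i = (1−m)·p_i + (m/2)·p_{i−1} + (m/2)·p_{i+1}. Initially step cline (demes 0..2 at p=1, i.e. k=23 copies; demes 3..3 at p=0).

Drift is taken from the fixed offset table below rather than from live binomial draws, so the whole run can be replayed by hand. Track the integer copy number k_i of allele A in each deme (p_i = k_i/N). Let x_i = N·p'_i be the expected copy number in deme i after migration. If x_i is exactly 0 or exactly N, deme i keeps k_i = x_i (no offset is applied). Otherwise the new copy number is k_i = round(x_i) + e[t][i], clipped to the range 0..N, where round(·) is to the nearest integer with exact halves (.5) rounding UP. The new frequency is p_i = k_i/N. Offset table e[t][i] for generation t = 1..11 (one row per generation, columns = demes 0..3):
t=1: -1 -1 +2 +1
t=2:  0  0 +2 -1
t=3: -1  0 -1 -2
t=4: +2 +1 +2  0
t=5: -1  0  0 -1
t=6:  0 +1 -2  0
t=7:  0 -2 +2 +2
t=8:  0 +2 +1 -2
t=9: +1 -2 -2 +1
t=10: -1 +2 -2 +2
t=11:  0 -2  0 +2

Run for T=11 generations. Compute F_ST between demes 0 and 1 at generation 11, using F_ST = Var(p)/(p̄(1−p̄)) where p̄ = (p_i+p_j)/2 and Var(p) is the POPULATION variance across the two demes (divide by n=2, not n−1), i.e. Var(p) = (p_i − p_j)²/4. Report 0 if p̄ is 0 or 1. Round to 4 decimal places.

t=0: k=[23 23 23 0]
t=1: x=[23.0000 23.0000 21.7350 1.2650] k=[23 23 23 2]
t=2: x=[23.0000 23.0000 21.8450 3.1550] k=[23 23 23 2]
t=3: x=[23.0000 23.0000 21.8450 3.1550] k=[23 23 21 1]
t=4: x=[23.0000 22.8900 20.0100 2.1000] k=[23 23 22 2]
t=5: x=[23.0000 22.9450 20.9550 3.1000] k=[23 23 21 2]
t=6: x=[23.0000 22.8900 20.0650 3.0450] k=[23 23 18 3]
t=7: x=[23.0000 22.7250 17.4500 3.8250] k=[23 21 19 6]
t=8: x=[22.8900 21.0000 18.3950 6.7150] k=[23 23 19 5]
t=9: x=[23.0000 22.7800 18.4500 5.7700] k=[23 21 16 7]
t=10: x=[22.8900 20.8350 15.7800 7.4950] k=[22 23 14 9]
t=11: x=[22.0550 22.4500 14.2200 9.2750] k=[22 20 14 11]

0.0238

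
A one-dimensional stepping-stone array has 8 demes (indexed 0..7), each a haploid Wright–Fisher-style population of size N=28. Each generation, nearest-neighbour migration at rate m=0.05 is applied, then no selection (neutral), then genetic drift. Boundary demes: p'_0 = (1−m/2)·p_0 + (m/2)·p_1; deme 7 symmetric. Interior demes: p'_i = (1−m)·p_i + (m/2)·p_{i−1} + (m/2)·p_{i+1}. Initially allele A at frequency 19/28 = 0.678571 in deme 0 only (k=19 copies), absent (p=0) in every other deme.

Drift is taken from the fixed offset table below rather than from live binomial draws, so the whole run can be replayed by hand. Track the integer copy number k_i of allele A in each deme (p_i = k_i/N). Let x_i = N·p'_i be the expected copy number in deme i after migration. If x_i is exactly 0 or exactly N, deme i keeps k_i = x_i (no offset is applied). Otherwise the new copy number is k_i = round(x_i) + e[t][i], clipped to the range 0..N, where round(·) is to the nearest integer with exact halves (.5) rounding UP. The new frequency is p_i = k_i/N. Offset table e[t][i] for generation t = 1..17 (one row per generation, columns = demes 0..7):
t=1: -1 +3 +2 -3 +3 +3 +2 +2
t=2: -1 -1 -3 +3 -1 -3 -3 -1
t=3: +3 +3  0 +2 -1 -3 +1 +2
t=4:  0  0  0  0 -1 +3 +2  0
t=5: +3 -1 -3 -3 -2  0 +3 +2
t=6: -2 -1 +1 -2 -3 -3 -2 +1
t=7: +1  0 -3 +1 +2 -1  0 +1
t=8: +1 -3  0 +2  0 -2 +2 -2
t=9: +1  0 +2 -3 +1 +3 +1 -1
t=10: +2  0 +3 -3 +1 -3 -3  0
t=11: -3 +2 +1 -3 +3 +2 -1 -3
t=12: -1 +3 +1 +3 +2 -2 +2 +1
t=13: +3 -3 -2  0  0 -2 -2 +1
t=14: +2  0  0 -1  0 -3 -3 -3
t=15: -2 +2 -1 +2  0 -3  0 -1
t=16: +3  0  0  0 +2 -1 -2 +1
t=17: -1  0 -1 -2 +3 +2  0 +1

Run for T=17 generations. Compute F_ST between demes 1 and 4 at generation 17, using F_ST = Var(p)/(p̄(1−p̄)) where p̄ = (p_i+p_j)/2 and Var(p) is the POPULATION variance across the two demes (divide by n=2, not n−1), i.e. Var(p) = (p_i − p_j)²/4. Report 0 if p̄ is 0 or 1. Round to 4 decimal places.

t=0: k=[19 0 0 0 0 0 0 0]
t=1: x=[18.5250 0.4750 0.0000 0.0000 0.0000 0.0000 0.0000 0.0000] k=[18 3 0 0 0 0 0 0]
t=2: x=[17.6250 3.3000 0.0750 0.0000 0.0000 0.0000 0.0000 0.0000] k=[17 2 0 0 0 0 0 0]
t=3: x=[16.6250 2.3250 0.0500 0.0000 0.0000 0.0000 0.0000 0.0000] k=[20 5 0 0 0 0 0 0]
t=4: x=[19.6250 5.2500 0.1250 0.0000 0.0000 0.0000 0.0000 0.0000] k=[20 5 0 0 0 0 0 0]
t=5: x=[19.6250 5.2500 0.1250 0.0000 0.0000 0.0000 0.0000 0.0000] k=[23 4 0 0 0 0 0 0]
t=6: x=[22.5250 4.3750 0.1000 0.0000 0.0000 0.0000 0.0000 0.0000] k=[21 3 1 0 0 0 0 0]
t=7: x=[20.5500 3.4000 1.0250 0.0250 0.0000 0.0000 0.0000 0.0000] k=[22 3 0 1 0 0 0 0]
t=8: x=[21.5250 3.4000 0.1000 0.9500 0.0250 0.0000 0.0000 0.0000] k=[23 0 0 3 0 0 0 0]
t=9: x=[22.4250 0.5750 0.0750 2.8500 0.0750 0.0000 0.0000 0.0000] k=[23 1 2 0 1 0 0 0]
t=10: x=[22.4500 1.5750 1.9250 0.0750 0.9500 0.0250 0.0000 0.0000] k=[24 2 5 0 2 0 0 0]
t=11: x=[23.4500 2.6250 4.8000 0.1750 1.9000 0.0500 0.0000 0.0000] k=[20 5 6 0 5 2 0 0]
t=12: x=[19.6250 5.4000 5.8250 0.2750 4.8000 2.0250 0.0500 0.0000] k=[19 8 7 3 7 0 2 0]
t=13: x=[18.7250 8.2500 6.9250 3.2000 6.7250 0.2250 1.9000 0.0500] k=[22 5 5 3 7 0 0 1]
t=14: x=[21.5750 5.4250 4.9500 3.1500 6.7250 0.1750 0.0250 0.9750] k=[24 5 5 2 7 0 0 0]
t=15: x=[23.5250 5.4750 4.9250 2.2000 6.7000 0.1750 0.0000 0.0000] k=[22 7 4 4 7 0 0 0]
t=16: x=[21.6250 7.3000 4.0750 4.0750 6.7500 0.1750 0.0000 0.0000] k=[25 7 4 4 9 0 0 0]
t=17: x=[24.5500 7.3750 4.0750 4.1250 8.6500 0.2250 0.0000 0.0000] k=[24 7 3 2 12 2 0 0]

0.0356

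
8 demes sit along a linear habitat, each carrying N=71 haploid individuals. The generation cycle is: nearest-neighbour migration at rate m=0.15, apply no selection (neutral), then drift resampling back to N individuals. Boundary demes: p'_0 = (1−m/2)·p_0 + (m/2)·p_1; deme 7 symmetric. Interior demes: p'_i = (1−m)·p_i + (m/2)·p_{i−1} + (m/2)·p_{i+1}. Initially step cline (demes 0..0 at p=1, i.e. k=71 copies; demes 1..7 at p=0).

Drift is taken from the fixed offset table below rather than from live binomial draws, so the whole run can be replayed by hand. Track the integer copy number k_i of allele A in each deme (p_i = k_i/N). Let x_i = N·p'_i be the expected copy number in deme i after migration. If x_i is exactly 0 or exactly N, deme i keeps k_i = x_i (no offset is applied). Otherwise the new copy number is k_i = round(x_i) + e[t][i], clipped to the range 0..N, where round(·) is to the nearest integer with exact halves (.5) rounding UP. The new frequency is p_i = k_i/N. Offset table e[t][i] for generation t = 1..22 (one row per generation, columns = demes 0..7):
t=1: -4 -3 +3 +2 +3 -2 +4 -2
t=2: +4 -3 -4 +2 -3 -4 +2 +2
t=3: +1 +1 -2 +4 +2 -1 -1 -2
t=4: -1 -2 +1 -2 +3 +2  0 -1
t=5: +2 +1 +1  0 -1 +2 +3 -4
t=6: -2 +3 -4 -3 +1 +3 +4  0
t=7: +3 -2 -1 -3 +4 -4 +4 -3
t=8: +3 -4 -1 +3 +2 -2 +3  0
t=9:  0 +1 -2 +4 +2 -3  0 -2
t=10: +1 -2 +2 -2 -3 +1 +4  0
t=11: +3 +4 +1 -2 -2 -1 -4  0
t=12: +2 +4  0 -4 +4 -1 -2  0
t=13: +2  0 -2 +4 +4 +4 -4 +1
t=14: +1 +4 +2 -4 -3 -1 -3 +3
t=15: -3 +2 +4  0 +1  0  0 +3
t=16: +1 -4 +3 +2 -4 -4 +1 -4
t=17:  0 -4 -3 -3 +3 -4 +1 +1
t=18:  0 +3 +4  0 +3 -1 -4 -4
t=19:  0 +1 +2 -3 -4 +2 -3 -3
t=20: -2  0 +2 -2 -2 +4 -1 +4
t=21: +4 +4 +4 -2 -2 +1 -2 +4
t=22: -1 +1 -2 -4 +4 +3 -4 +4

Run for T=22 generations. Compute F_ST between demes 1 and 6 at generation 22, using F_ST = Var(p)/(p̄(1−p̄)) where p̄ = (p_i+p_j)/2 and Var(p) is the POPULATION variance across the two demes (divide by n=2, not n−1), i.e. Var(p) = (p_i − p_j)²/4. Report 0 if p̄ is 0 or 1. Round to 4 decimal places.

t=0: k=[71 0 0 0 0 0 0 0]
t=1: x=[65.6750 5.3250 0.0000 0.0000 0.0000 0.0000 0.0000 0.0000] k=[62 2 0 0 0 0 0 0]
t=2: x=[57.5000 6.3500 0.1500 0.0000 0.0000 0.0000 0.0000 0.0000] k=[62 3 0 0 0 0 0 0]
t=3: x=[57.5750 7.2000 0.2250 0.0000 0.0000 0.0000 0.0000 0.0000] k=[59 8 0 0 0 0 0 0]
t=4: x=[55.1750 11.2250 0.6000 0.0000 0.0000 0.0000 0.0000 0.0000] k=[54 9 2 0 0 0 0 0]
t=5: x=[50.6250 11.8500 2.3750 0.1500 0.0000 0.0000 0.0000 0.0000] k=[53 13 3 0 0 0 0 0]
t=6: x=[50.0000 15.2500 3.5250 0.2250 0.0000 0.0000 0.0000 0.0000] k=[48 18 0 0 0 0 0 0]
t=7: x=[45.7500 18.9000 1.3500 0.0000 0.0000 0.0000 0.0000 0.0000] k=[49 17 0 0 0 0 0 0]
t=8: x=[46.6000 18.1250 1.2750 0.0000 0.0000 0.0000 0.0000 0.0000] k=[50 14 0 0 0 0 0 0]
t=9: x=[47.3000 15.6500 1.0500 0.0000 0.0000 0.0000 0.0000 0.0000] k=[47 17 0 0 0 0 0 0]
t=10: x=[44.7500 17.9750 1.2750 0.0000 0.0000 0.0000 0.0000 0.0000] k=[46 16 3 0 0 0 0 0]
t=11: x=[43.7500 17.2750 3.7500 0.2250 0.0000 0.0000 0.0000 0.0000] k=[47 21 5 0 0 0 0 0]
t=12: x=[45.0500 21.7500 5.8250 0.3750 0.0000 0.0000 0.0000 0.0000] k=[47 26 6 0 0 0 0 0]
t=13: x=[45.4250 26.0750 7.0500 0.4500 0.0000 0.0000 0.0000 0.0000] k=[47 26 5 4 0 0 0 0]
t=14: x=[45.4250 26.0000 6.5000 3.7750 0.3000 0.0000 0.0000 0.0000] k=[46 30 9 0 0 0 0 0]
t=15: x=[44.8000 29.6250 9.9000 0.6750 0.0000 0.0000 0.0000 0.0000] k=[42 32 14 1 0 0 0 0]
t=16: x=[41.2500 31.4000 14.3750 1.9000 0.0750 0.0000 0.0000 0.0000] k=[42 27 17 4 0 0 0 0]
t=17: x=[40.8750 27.3750 16.7750 4.6750 0.3000 0.0000 0.0000 0.0000] k=[41 23 14 2 3 0 0 0]
t=18: x=[39.6500 23.6750 13.7750 2.9750 2.7000 0.2250 0.0000 0.0000] k=[40 27 18 3 6 0 0 0]
t=19: x=[39.0250 27.3000 17.5500 4.3500 5.3250 0.4500 0.0000 0.0000] k=[39 28 20 1 1 2 0 0]
t=20: x=[38.1750 28.2250 19.1750 2.4250 1.0750 1.7750 0.1500 0.0000] k=[36 28 21 0 0 6 0 0]
t=21: x=[35.4000 28.0750 19.9500 1.5750 0.4500 5.1000 0.4500 0.0000] k=[39 32 24 0 0 6 0 0]
t=22: x=[38.4750 31.9250 22.8000 1.8000 0.4500 5.1000 0.4500 0.0000] k=[37 33 21 0 4 8 0 0]

0.3028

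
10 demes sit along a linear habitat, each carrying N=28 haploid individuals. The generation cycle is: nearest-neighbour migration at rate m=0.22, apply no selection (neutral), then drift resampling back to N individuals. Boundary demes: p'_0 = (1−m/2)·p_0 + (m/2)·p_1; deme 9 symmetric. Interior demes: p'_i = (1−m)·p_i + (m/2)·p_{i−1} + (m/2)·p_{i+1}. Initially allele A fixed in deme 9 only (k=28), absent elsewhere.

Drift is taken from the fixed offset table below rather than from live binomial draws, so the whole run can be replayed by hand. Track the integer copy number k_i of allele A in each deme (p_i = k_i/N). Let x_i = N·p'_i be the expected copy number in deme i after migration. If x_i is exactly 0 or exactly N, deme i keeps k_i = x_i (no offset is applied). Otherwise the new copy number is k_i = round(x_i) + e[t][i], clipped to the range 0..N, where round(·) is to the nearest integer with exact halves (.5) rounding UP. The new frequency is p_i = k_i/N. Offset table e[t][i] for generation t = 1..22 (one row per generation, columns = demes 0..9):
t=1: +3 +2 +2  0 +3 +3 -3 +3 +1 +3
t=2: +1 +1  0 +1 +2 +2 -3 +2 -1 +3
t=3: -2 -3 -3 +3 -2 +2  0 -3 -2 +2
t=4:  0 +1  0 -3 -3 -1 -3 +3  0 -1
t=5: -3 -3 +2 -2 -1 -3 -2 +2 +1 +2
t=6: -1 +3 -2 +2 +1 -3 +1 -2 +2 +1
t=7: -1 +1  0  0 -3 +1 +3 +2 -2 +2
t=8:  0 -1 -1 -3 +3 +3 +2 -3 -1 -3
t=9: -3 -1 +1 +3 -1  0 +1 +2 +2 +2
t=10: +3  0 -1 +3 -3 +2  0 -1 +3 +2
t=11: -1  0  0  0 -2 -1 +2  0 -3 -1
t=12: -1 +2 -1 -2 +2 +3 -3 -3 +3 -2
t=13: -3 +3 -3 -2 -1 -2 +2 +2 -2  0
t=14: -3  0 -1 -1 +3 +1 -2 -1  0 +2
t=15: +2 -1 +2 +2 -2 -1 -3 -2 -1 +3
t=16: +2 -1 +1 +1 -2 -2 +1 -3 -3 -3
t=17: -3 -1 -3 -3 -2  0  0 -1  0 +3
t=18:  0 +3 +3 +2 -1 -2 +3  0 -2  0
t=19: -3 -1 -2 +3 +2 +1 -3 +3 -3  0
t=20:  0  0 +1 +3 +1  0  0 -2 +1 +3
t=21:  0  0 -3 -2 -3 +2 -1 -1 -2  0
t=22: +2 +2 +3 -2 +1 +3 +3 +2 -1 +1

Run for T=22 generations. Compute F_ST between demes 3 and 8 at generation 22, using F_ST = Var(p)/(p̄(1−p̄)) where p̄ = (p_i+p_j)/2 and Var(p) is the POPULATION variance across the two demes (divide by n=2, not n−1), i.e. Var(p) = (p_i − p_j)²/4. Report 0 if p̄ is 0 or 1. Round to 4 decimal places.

0.1429

t=0: k=[0 0 0 0 0 0 0 0 0 28]
t=1: x=[0.0000 0.0000 0.0000 0.0000 0.0000 0.0000 0.0000 0.0000 3.0800 24.9200] k=[0 0 0 0 0 0 0 0 4 28]
t=2: x=[0.0000 0.0000 0.0000 0.0000 0.0000 0.0000 0.0000 0.4400 6.2000 25.3600] k=[0 0 0 0 0 0 0 2 5 28]
t=3: x=[0.0000 0.0000 0.0000 0.0000 0.0000 0.0000 0.2200 2.1100 7.2000 25.4700] k=[0 0 0 0 0 0 0 0 5 27]
t=4: x=[0.0000 0.0000 0.0000 0.0000 0.0000 0.0000 0.0000 0.5500 6.8700 24.5800] k=[0 0 0 0 0 0 0 4 7 24]
t=5: x=[0.0000 0.0000 0.0000 0.0000 0.0000 0.0000 0.4400 3.8900 8.5400 22.1300] k=[0 0 0 0 0 0 0 6 10 24]
t=6: x=[0.0000 0.0000 0.0000 0.0000 0.0000 0.0000 0.6600 5.7800 11.1000 22.4600] k=[0 0 0 0 0 0 2 4 13 23]
t=7: x=[0.0000 0.0000 0.0000 0.0000 0.0000 0.2200 2.0000 4.7700 13.1100 21.9000] k=[0 0 0 0 0 1 5 7 11 24]
t=8: x=[0.0000 0.0000 0.0000 0.0000 0.1100 1.3300 4.7800 7.2200 11.9900 22.5700] k=[0 0 0 0 3 4 7 4 11 20]
t=9: x=[0.0000 0.0000 0.0000 0.3300 2.7800 4.2200 6.3400 5.1000 11.2200 19.0100] k=[0 0 0 3 2 4 7 7 13 21]
t=10: x=[0.0000 0.0000 0.3300 2.5600 2.3300 4.1100 6.6700 7.6600 13.2200 20.1200] k=[0 0 0 6 0 6 7 7 16 22]
t=11: x=[0.0000 0.0000 0.6600 4.6800 1.3200 5.4500 6.8900 7.9900 15.6700 21.3400] k=[0 0 1 5 0 4 9 8 13 20]
t=12: x=[0.0000 0.1100 1.3300 4.0100 0.9900 4.1100 8.3400 8.6600 13.2200 19.2300] k=[0 2 0 2 3 7 5 6 16 17]
t=13: x=[0.2200 1.5600 0.4400 1.8900 3.3300 6.3400 5.3300 6.9900 15.0100 16.8900] k=[0 5 0 0 2 4 7 9 13 17]
t=14: x=[0.5500 3.9000 0.5500 0.2200 2.0000 4.1100 6.8900 9.2200 13.0000 16.5600] k=[0 4 0 0 5 5 5 8 13 19]
t=15: x=[0.4400 3.1200 0.4400 0.5500 4.4500 5.0000 5.3300 8.2200 13.1100 18.3400] k=[2 2 2 3 2 4 2 6 12 21]
t=16: x=[2.0000 2.0000 2.1100 2.7800 2.3300 3.5600 2.6600 6.2200 12.3300 20.0100] k=[4 1 3 4 0 2 4 3 9 17]
t=17: x=[3.6700 1.5500 2.8900 3.4500 0.6600 2.0000 3.6700 3.7700 9.2200 16.1200] k=[1 1 0 0 0 2 4 3 9 19]
t=18: x=[1.0000 0.8900 0.1100 0.0000 0.2200 2.0000 3.6700 3.7700 9.4400 17.9000] k=[1 4 3 0 0 0 7 4 7 18]
t=19: x=[1.3300 3.5600 2.7800 0.3300 0.0000 0.7700 5.9000 4.6600 7.8800 16.7900] k=[0 3 1 3 0 2 3 8 5 17]
t=20: x=[0.3300 2.4500 1.4400 2.4500 0.5500 1.8900 3.4400 7.1200 6.6500 15.6800] k=[0 2 2 5 2 2 3 5 8 19]
t=21: x=[0.2200 1.7800 2.3300 4.3400 2.3300 2.1100 3.1100 5.1100 8.8800 17.7900] k=[0 2 0 2 0 4 2 4 7 18]
t=22: x=[0.2200 1.5600 0.4400 1.5600 0.6600 3.3400 2.4400 4.1100 7.8800 16.7900] k=[2 4 3 0 2 6 5 6 7 18]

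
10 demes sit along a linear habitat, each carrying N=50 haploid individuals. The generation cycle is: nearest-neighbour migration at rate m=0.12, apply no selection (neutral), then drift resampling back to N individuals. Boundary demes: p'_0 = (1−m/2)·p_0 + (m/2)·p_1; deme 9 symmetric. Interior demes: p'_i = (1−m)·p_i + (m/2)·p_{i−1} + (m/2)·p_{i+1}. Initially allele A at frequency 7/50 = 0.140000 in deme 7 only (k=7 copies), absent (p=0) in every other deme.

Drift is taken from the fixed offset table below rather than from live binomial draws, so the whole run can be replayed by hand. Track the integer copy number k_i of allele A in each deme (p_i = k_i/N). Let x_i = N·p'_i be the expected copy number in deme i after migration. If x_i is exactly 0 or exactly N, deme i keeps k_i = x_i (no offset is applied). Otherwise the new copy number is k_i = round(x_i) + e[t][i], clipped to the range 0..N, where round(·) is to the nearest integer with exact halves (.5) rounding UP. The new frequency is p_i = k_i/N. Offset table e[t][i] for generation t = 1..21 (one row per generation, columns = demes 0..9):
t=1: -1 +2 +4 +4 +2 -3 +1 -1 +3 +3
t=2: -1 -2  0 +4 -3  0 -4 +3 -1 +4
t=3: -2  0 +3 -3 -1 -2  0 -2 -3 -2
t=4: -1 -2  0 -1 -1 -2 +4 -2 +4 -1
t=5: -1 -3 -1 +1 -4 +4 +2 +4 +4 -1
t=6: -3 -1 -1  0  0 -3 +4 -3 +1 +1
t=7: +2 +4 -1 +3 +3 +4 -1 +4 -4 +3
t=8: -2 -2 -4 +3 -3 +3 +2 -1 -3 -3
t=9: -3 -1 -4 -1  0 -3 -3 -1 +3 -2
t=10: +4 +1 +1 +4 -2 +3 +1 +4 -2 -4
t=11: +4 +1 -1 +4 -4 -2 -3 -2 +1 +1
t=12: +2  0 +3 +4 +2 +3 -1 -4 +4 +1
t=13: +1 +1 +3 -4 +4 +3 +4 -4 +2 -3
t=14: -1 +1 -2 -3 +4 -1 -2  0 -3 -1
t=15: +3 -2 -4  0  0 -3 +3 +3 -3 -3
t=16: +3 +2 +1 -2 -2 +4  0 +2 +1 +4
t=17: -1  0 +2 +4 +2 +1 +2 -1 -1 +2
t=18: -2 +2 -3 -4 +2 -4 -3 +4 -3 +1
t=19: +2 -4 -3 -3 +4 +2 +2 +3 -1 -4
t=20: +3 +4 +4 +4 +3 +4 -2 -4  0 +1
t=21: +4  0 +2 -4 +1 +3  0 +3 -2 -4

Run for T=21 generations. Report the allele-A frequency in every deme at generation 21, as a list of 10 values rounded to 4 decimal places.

[0.2800, 0.1000, 0.1200, 0.0400, 0.3400, 0.3400, 0.1600, 0.1800, 0.0000, 0.0000]

t=0: k=[0 0 0 0 0 0 0 7 0 0]
t=1: x=[0.0000 0.0000 0.0000 0.0000 0.0000 0.0000 0.4200 6.1600 0.4200 0.0000] k=[0 0 0 0 0 0 1 5 3 0]
t=2: x=[0.0000 0.0000 0.0000 0.0000 0.0000 0.0600 1.1800 4.6400 2.9400 0.1800] k=[0 0 0 0 0 0 0 8 2 4]
t=3: x=[0.0000 0.0000 0.0000 0.0000 0.0000 0.0000 0.4800 7.1600 2.4800 3.8800] k=[0 0 0 0 0 0 0 5 0 2]
t=4: x=[0.0000 0.0000 0.0000 0.0000 0.0000 0.0000 0.3000 4.4000 0.4200 1.8800] k=[0 0 0 0 0 0 4 2 4 1]
t=5: x=[0.0000 0.0000 0.0000 0.0000 0.0000 0.2400 3.6400 2.2400 3.7000 1.1800] k=[0 0 0 0 0 4 6 6 8 0]
t=6: x=[0.0000 0.0000 0.0000 0.0000 0.2400 3.8800 5.8800 6.1200 7.4000 0.4800] k=[0 0 0 0 0 1 10 3 8 1]
t=7: x=[0.0000 0.0000 0.0000 0.0000 0.0600 1.4800 9.0400 3.7200 7.2800 1.4200] k=[0 0 0 0 3 5 8 8 3 4]
t=8: x=[0.0000 0.0000 0.0000 0.1800 2.9400 5.0600 7.8200 7.7000 3.3600 3.9400] k=[0 0 0 3 0 8 10 7 0 1]
t=9: x=[0.0000 0.0000 0.1800 2.6400 0.6600 7.6400 9.7000 6.7600 0.4800 0.9400] k=[0 0 0 2 1 5 7 6 3 0]
t=10: x=[0.0000 0.0000 0.1200 1.8200 1.3000 4.8800 6.8200 5.8800 3.0000 0.1800] k=[0 0 1 6 0 8 8 10 1 0]
t=11: x=[0.0000 0.0600 1.2400 5.3400 0.8400 7.5200 8.1200 9.3400 1.4800 0.0600] k=[0 1 0 9 0 6 5 7 2 1]
t=12: x=[0.0600 0.8800 0.6000 7.9200 0.9000 5.5800 5.1800 6.5800 2.2400 1.0600] k=[2 1 4 12 3 9 4 3 6 2]
t=13: x=[1.9400 1.2400 4.3000 10.9800 3.9000 8.3400 4.2400 3.2400 5.5800 2.2400] k=[3 2 7 7 8 11 8 0 8 0]
t=14: x=[2.9400 2.3600 6.7000 7.0600 8.1200 10.6400 7.7000 0.9600 7.0400 0.4800] k=[2 3 5 4 12 10 6 1 4 0]
t=15: x=[2.0600 3.0600 4.8200 4.5400 11.4000 9.8800 5.9400 1.4800 3.5800 0.2400] k=[5 1 1 5 11 7 9 4 1 0]
t=16: x=[4.7600 1.2400 1.2400 5.1200 10.4000 7.3600 8.5800 4.1200 1.1200 0.0600] k=[8 3 2 3 8 11 9 6 2 4]
t=17: x=[7.7000 3.2400 2.1200 3.2400 7.8800 10.7000 8.9400 5.9400 2.3600 3.8800] k=[7 3 4 7 10 12 11 5 1 6]
t=18: x=[6.7600 3.3000 4.1200 7.0000 9.9400 11.8200 10.7000 5.1200 1.5400 5.7000] k=[5 5 1 3 12 8 8 9 0 7]
t=19: x=[5.0000 4.7600 1.3600 3.4200 11.2200 8.2400 8.0600 8.4000 0.9600 6.5800] k=[7 1 0 0 15 10 10 11 0 3]
t=20: x=[6.6400 1.3000 0.0600 0.9000 13.8000 10.3000 10.0600 10.2800 0.8400 2.8200] k=[10 5 4 5 17 14 8 6 1 4]
t=21: x=[9.7000 5.2400 4.1200 5.6600 16.1000 13.8200 8.2400 5.8200 1.4800 3.8200] k=[14 5 6 2 17 17 8 9 0 0]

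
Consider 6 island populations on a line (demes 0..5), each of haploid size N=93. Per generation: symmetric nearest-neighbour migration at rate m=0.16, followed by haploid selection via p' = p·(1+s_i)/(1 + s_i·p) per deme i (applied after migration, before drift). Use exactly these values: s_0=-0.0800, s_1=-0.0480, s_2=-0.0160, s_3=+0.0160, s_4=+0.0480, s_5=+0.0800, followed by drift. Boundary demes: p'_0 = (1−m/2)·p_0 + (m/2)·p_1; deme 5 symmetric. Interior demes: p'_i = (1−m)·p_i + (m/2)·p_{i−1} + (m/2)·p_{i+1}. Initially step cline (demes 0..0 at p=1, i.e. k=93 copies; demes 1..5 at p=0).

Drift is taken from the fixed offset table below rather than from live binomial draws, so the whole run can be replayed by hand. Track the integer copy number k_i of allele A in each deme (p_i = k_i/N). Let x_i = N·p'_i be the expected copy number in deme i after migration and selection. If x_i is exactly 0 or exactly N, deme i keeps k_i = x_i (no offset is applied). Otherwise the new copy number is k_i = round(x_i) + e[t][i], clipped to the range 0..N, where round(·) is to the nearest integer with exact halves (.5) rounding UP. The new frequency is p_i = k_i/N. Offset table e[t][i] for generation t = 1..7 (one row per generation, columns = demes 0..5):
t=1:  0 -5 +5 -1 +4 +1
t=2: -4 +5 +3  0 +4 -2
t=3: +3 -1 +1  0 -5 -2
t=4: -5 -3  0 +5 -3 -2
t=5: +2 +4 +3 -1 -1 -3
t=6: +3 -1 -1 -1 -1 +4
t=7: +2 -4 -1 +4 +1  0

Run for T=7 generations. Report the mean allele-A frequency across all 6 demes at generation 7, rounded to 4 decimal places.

t=0: k=[93 0 0 0 0 0]
t=1: x=[84.9689 7.1102 0.0000 0.0000 0.0000 0.0000] k=[85 2 0 0 0 0]
t=2: x=[77.3018 8.1084 0.1574 0.0000 0.0000 0.0000] k=[73 13 3 0 0 0]
t=3: x=[66.6544 16.3273 3.5052 0.2438 0.0000 0.0000] k=[70 15 5 0 0 0]
t=4: x=[63.9613 17.8788 5.3185 0.4064 0.0000 0.0000] k=[59 15 5 5 0 0]
t=5: x=[53.5996 17.0251 5.7129 4.6699 0.4191 0.0000] k=[56 21 9 4 0 0]
t=6: x=[51.2913 22.0031 9.4225 4.1424 0.3353 0.0000] k=[54 21 8 3 0 0]
t=7: x=[49.4353 21.7691 8.5144 3.2088 0.2515 0.0000] k=[51 18 8 7 1 0]

0.1523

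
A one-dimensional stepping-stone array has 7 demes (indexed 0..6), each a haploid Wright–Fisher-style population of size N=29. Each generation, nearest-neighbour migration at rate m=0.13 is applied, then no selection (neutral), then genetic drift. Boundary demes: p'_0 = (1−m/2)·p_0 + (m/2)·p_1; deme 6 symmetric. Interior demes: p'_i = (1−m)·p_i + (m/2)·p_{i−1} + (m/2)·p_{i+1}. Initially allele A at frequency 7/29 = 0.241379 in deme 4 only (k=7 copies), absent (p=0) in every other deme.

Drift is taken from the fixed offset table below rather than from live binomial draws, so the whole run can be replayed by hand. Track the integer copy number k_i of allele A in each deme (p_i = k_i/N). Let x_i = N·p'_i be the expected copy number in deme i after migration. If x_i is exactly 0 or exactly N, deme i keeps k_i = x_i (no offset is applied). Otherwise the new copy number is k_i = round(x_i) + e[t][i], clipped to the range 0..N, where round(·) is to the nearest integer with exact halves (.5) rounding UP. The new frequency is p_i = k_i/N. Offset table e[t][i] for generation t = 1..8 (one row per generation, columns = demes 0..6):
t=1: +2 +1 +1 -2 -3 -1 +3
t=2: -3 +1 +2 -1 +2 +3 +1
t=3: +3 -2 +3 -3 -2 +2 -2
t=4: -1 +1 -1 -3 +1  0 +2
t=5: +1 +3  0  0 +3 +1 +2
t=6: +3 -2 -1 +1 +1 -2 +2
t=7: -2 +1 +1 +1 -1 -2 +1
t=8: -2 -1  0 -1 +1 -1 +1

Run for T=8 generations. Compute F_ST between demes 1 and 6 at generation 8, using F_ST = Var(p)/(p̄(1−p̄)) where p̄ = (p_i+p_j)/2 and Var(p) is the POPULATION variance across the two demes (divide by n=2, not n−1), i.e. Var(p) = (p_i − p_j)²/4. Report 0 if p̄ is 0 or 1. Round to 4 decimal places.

0.1600

t=0: k=[0 0 0 0 7 0 0]
t=1: x=[0.0000 0.0000 0.0000 0.4550 6.0900 0.4550 0.0000] k=[0 0 0 0 3 0 0]
t=2: x=[0.0000 0.0000 0.0000 0.1950 2.6100 0.1950 0.0000] k=[0 0 0 0 5 3 0]
t=3: x=[0.0000 0.0000 0.0000 0.3250 4.5450 2.9350 0.1950] k=[0 0 0 0 3 5 0]
t=4: x=[0.0000 0.0000 0.0000 0.1950 2.9350 4.5450 0.3250] k=[0 0 0 0 4 5 2]
t=5: x=[0.0000 0.0000 0.0000 0.2600 3.8050 4.7400 2.1950] k=[0 0 0 0 7 6 4]
t=6: x=[0.0000 0.0000 0.0000 0.4550 6.4800 5.9350 4.1300] k=[0 0 0 1 7 4 6]
t=7: x=[0.0000 0.0000 0.0650 1.3250 6.4150 4.3250 5.8700] k=[0 0 1 2 5 2 7]
t=8: x=[0.0000 0.0650 1.0000 2.1300 4.6100 2.5200 6.6750] k=[0 0 1 1 6 2 8]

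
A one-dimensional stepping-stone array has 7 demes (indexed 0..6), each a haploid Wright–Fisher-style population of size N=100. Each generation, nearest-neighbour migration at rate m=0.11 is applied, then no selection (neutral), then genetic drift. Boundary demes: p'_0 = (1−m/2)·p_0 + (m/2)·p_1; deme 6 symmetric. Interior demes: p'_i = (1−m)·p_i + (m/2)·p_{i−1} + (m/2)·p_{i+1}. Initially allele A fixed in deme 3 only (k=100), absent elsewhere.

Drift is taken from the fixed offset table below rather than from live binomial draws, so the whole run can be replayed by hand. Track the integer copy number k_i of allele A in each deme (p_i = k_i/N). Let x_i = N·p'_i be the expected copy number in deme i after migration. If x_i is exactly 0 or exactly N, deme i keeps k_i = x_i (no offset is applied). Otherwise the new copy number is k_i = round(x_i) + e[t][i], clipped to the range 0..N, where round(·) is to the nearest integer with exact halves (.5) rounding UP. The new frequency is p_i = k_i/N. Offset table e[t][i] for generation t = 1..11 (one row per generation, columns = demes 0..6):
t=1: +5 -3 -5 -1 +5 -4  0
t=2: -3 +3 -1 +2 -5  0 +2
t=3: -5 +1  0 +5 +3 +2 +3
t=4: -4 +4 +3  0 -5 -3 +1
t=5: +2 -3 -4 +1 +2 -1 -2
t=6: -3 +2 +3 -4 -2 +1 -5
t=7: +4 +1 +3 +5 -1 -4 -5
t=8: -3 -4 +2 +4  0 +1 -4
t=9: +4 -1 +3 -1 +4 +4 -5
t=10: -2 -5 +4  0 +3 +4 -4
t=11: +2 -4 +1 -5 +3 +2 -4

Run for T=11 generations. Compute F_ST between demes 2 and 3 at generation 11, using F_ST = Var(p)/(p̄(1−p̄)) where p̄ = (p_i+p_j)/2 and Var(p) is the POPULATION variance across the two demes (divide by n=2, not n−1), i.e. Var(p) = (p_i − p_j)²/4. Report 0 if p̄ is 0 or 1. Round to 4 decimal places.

t=0: k=[0 0 0 100 0 0 0]
t=1: x=[0.0000 0.0000 5.5000 89.0000 5.5000 0.0000 0.0000] k=[0 0 1 88 11 0 0]
t=2: x=[0.0000 0.0550 5.7300 78.9800 14.6300 0.6050 0.0000] k=[0 3 5 81 10 1 0]
t=3: x=[0.1650 2.9450 9.0700 72.9150 13.4100 1.4400 0.0550] k=[0 4 9 78 16 3 3]
t=4: x=[0.2200 4.0550 12.5200 70.7950 18.6950 3.7150 3.0000] k=[0 8 16 71 14 1 4]
t=5: x=[0.4400 8.0000 18.5850 64.8400 16.4200 1.8800 3.8350] k=[2 5 15 66 18 1 2]
t=6: x=[2.1650 5.3850 17.2550 60.5550 19.7050 1.9900 1.9450] k=[0 7 20 57 18 3 0]
t=7: x=[0.3850 7.3300 21.3200 52.8200 19.3200 3.6600 0.1650] k=[4 8 24 58 18 0 0]
t=8: x=[4.2200 8.6600 24.9900 53.9300 19.2100 0.9900 0.0000] k=[1 5 27 58 19 2 0]
t=9: x=[1.2200 5.9900 27.4950 54.1500 20.2100 2.8250 0.1100] k=[5 5 30 53 24 7 0]
t=10: x=[5.0000 6.3750 29.8900 50.1400 24.6600 7.5500 0.3850] k=[3 1 34 50 28 12 0]
t=11: x=[2.8900 2.9250 33.0650 47.9100 28.3300 12.2200 0.6600] k=[5 0 34 43 31 14 0]

0.0086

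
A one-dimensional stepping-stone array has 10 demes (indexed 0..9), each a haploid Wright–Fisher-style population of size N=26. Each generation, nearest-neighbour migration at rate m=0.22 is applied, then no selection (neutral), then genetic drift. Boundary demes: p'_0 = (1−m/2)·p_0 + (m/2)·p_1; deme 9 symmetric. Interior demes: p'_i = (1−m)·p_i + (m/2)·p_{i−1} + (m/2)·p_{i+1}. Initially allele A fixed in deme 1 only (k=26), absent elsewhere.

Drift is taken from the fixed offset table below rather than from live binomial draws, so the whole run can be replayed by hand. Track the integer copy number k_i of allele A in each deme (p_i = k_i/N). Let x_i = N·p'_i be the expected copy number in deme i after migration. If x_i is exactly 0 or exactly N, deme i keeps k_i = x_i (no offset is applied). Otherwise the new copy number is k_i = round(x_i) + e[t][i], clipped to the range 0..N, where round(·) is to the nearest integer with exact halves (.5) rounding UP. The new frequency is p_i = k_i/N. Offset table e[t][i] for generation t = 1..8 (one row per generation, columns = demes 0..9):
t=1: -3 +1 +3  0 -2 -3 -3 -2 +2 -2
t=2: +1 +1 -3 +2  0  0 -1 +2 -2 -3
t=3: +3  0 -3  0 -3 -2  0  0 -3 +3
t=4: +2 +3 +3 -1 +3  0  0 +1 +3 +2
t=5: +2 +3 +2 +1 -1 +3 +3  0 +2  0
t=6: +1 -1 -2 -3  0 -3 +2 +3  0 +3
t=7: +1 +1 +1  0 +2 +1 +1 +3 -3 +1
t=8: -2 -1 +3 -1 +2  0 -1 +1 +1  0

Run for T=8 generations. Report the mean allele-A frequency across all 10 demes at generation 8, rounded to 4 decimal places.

0.2077

t=0: k=[0 26 0 0 0 0 0 0 0 0]
t=1: x=[2.8600 20.2800 2.8600 0.0000 0.0000 0.0000 0.0000 0.0000 0.0000 0.0000] k=[0 21 6 0 0 0 0 0 0 0]
t=2: x=[2.3100 17.0400 6.9900 0.6600 0.0000 0.0000 0.0000 0.0000 0.0000 0.0000] k=[3 18 4 3 0 0 0 0 0 0]
t=3: x=[4.6500 14.8100 5.4300 2.7800 0.3300 0.0000 0.0000 0.0000 0.0000 0.0000] k=[8 15 2 3 0 0 0 0 0 0]
t=4: x=[8.7700 12.8000 3.5400 2.5600 0.3300 0.0000 0.0000 0.0000 0.0000 0.0000] k=[11 16 7 2 3 0 0 0 0 0]
t=5: x=[11.5500 14.4600 7.4400 2.6600 2.5600 0.3300 0.0000 0.0000 0.0000 0.0000] k=[14 17 9 4 2 3 0 0 0 0]
t=6: x=[14.3300 15.7900 9.3300 4.3300 2.3300 2.5600 0.3300 0.0000 0.0000 0.0000] k=[15 15 7 1 2 0 2 0 0 0]
t=7: x=[15.0000 14.1200 7.2200 1.7700 1.6700 0.4400 1.5600 0.2200 0.0000 0.0000] k=[16 15 8 2 4 1 3 3 0 0]
t=8: x=[15.8900 14.3400 8.1100 2.8800 3.4500 1.5500 2.7800 2.6700 0.3300 0.0000] k=[14 13 11 2 5 2 2 4 1 0]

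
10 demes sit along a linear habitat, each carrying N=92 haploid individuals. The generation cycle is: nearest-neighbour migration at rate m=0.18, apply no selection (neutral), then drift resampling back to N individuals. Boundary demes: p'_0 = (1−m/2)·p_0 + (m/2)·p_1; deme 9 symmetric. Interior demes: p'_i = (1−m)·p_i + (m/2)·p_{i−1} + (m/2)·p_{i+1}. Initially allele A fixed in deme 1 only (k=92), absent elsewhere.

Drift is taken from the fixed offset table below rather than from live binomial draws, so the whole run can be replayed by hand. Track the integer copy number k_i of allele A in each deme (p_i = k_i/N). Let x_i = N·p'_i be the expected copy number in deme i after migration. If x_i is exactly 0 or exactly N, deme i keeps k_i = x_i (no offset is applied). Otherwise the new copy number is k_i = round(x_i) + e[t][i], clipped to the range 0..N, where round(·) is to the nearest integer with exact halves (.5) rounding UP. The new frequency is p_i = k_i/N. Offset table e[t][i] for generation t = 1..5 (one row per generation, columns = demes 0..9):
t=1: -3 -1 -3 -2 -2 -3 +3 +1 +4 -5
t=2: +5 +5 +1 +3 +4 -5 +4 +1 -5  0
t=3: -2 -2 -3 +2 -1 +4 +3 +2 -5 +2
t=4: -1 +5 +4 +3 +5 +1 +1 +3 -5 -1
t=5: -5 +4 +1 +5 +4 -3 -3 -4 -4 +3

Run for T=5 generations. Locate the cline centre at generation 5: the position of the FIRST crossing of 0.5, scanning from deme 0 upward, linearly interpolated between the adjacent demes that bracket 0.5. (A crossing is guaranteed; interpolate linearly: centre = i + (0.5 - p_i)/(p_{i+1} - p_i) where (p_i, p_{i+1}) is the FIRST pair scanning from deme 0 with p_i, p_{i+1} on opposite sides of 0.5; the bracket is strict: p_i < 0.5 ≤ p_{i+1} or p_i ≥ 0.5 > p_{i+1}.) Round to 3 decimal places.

0.844

t=0: k=[0 92 0 0 0 0 0 0 0 0]
t=1: x=[8.2800 75.4400 8.2800 0.0000 0.0000 0.0000 0.0000 0.0000 0.0000 0.0000] k=[5 74 5 0 0 0 0 0 0 0]
t=2: x=[11.2100 61.5800 10.7600 0.4500 0.0000 0.0000 0.0000 0.0000 0.0000 0.0000] k=[16 67 12 3 0 0 0 0 0 0]
t=3: x=[20.5900 57.4600 16.1400 3.5400 0.2700 0.0000 0.0000 0.0000 0.0000 0.0000] k=[19 55 13 6 0 0 0 0 0 0]
t=4: x=[22.2400 47.9800 16.1500 6.0900 0.5400 0.0000 0.0000 0.0000 0.0000 0.0000] k=[21 53 20 9 6 0 0 0 0 0]
t=5: x=[23.8800 47.1500 21.9800 9.7200 5.7300 0.5400 0.0000 0.0000 0.0000 0.0000] k=[19 51 23 15 10 0 0 0 0 0]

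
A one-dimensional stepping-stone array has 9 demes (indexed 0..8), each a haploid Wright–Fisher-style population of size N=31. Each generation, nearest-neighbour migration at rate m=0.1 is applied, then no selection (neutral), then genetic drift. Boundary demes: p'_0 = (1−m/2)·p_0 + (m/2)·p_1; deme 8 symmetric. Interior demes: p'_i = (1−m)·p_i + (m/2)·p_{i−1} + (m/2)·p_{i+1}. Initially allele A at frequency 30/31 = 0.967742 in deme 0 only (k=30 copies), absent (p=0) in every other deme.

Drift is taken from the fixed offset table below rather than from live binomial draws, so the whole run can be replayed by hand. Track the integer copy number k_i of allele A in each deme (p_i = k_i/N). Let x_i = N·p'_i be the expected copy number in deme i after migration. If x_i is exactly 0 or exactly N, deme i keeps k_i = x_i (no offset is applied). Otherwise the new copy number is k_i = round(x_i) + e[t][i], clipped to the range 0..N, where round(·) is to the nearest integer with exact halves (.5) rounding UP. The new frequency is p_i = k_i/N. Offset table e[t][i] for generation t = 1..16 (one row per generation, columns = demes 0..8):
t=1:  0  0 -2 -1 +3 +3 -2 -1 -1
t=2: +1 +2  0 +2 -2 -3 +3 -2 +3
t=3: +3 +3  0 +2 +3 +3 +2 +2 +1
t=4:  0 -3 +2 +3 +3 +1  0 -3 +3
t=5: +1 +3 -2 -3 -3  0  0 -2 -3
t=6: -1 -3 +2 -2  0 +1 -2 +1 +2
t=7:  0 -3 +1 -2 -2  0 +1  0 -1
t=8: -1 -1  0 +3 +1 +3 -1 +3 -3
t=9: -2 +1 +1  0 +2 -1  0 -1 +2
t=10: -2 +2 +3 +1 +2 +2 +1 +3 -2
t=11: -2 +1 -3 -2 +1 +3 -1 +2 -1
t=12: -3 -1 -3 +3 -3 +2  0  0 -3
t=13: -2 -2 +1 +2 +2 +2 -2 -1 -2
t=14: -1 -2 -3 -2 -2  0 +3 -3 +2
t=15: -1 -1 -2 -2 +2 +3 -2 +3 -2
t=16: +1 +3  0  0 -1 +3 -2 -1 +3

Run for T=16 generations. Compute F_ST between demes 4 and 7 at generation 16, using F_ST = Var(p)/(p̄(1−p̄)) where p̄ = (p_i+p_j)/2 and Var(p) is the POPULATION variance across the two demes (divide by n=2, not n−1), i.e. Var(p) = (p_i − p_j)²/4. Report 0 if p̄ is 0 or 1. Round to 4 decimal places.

t=0: k=[30 0 0 0 0 0 0 0 0]
t=1: x=[28.5000 1.5000 0.0000 0.0000 0.0000 0.0000 0.0000 0.0000 0.0000] k=[29 2 0 0 0 0 0 0 0]
t=2: x=[27.6500 3.2500 0.1000 0.0000 0.0000 0.0000 0.0000 0.0000 0.0000] k=[29 5 0 0 0 0 0 0 0]
t=3: x=[27.8000 5.9500 0.2500 0.0000 0.0000 0.0000 0.0000 0.0000 0.0000] k=[31 9 0 0 0 0 0 0 0]
t=4: x=[29.9000 9.6500 0.4500 0.0000 0.0000 0.0000 0.0000 0.0000 0.0000] k=[30 7 2 0 0 0 0 0 0]
t=5: x=[28.8500 7.9000 2.1500 0.1000 0.0000 0.0000 0.0000 0.0000 0.0000] k=[30 11 0 0 0 0 0 0 0]
t=6: x=[29.0500 11.4000 0.5500 0.0000 0.0000 0.0000 0.0000 0.0000 0.0000] k=[28 8 3 0 0 0 0 0 0]
t=7: x=[27.0000 8.7500 3.1000 0.1500 0.0000 0.0000 0.0000 0.0000 0.0000] k=[27 6 4 0 0 0 0 0 0]
t=8: x=[25.9500 6.9500 3.9000 0.2000 0.0000 0.0000 0.0000 0.0000 0.0000] k=[25 6 4 3 0 0 0 0 0]
t=9: x=[24.0500 6.8500 4.0500 2.9000 0.1500 0.0000 0.0000 0.0000 0.0000] k=[22 8 5 3 2 0 0 0 0]
t=10: x=[21.3000 8.5500 5.0500 3.0500 1.9500 0.1000 0.0000 0.0000 0.0000] k=[19 11 8 4 4 2 0 0 0]
t=11: x=[18.6000 11.2500 7.9500 4.2000 3.9000 2.0000 0.1000 0.0000 0.0000] k=[17 12 5 2 5 5 0 0 0]
t=12: x=[16.7500 11.9000 5.2000 2.3000 4.8500 4.7500 0.2500 0.0000 0.0000] k=[14 11 2 5 2 7 0 0 0]
t=13: x=[13.8500 10.7000 2.6000 4.7000 2.4000 6.4000 0.3500 0.0000 0.0000] k=[12 9 4 7 4 8 0 0 0]
t=14: x=[11.8500 8.9000 4.4000 6.7000 4.3500 7.4000 0.4000 0.0000 0.0000] k=[11 7 1 5 2 7 3 0 0]
t=15: x=[10.8000 6.9000 1.5000 4.6500 2.4000 6.5500 3.0500 0.1500 0.0000] k=[10 6 0 3 4 10 1 3 0]
t=16: x=[9.8000 5.9000 0.4500 2.9000 4.2500 9.2500 1.5500 2.7500 0.1500] k=[11 9 0 3 3 12 0 2 3]

0.0035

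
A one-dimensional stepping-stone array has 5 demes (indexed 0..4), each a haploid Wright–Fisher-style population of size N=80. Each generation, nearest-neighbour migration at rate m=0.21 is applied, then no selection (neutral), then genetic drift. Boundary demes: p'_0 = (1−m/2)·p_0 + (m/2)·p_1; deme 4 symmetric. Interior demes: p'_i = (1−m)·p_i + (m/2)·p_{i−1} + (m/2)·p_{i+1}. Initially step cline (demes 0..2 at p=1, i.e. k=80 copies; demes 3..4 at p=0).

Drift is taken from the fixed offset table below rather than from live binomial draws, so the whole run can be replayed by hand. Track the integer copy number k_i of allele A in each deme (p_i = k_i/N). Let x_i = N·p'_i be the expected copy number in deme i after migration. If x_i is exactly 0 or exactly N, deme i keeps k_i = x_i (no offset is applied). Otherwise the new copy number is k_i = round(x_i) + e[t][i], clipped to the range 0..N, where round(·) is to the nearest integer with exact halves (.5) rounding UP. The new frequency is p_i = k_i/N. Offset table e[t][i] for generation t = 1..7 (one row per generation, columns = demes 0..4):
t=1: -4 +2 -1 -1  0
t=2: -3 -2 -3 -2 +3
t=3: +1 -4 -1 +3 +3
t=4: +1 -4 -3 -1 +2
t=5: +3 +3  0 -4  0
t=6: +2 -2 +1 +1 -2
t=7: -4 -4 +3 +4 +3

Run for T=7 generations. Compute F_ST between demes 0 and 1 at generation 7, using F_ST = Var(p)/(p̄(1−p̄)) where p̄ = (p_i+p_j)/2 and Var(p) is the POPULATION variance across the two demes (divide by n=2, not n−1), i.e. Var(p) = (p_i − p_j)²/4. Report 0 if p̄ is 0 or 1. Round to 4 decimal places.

t=0: k=[80 80 80 0 0]
t=1: x=[80.0000 80.0000 71.6000 8.4000 0.0000] k=[80 80 71 7 0]
t=2: x=[80.0000 79.0550 65.2250 12.9850 0.7350] k=[80 77 62 11 4]
t=3: x=[79.6850 75.7400 58.2200 15.6200 4.7350] k=[80 72 57 19 8]
t=4: x=[79.1600 71.2650 54.5850 21.8350 9.1550] k=[80 67 52 21 11]
t=5: x=[78.6350 66.7900 50.3200 23.2050 12.0500] k=[80 70 50 19 12]
t=6: x=[78.9500 68.9500 48.8450 21.5200 12.7350] k=[80 67 50 23 11]
t=7: x=[78.6350 66.5800 48.9500 24.5750 12.2600] k=[75 63 52 29 15]

0.0474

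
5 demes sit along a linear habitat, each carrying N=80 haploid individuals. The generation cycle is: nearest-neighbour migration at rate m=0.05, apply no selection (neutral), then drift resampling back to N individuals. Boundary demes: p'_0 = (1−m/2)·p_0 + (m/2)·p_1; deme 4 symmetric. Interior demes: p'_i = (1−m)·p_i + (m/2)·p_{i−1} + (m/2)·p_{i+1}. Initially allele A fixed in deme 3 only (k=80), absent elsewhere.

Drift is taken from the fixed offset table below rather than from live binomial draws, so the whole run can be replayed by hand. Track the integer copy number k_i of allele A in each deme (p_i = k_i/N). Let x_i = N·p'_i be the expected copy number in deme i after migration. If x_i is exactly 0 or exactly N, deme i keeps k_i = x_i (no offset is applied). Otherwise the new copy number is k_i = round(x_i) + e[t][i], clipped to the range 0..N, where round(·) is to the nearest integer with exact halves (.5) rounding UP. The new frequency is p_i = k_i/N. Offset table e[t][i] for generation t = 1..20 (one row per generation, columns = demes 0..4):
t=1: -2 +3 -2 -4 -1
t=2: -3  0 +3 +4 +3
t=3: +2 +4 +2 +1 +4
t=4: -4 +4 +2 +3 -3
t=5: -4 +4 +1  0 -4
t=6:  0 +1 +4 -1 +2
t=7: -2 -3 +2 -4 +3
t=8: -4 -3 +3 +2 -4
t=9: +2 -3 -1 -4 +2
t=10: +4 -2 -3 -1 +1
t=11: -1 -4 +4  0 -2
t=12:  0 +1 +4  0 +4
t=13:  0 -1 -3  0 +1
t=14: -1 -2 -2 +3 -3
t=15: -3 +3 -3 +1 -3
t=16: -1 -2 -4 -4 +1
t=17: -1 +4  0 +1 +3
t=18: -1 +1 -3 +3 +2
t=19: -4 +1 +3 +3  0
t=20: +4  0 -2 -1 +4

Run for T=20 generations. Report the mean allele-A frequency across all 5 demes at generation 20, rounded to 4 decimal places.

t=0: k=[0 0 0 80 0]
t=1: x=[0.0000 0.0000 2.0000 76.0000 2.0000] k=[0 0 0 72 1]
t=2: x=[0.0000 0.0000 1.8000 68.4250 2.7750] k=[0 0 5 72 6]
t=3: x=[0.0000 0.1250 6.5500 68.6750 7.6500] k=[0 4 9 70 12]
t=4: x=[0.1000 4.0250 10.4000 67.0250 13.4500] k=[0 8 12 70 10]
t=5: x=[0.2000 7.9000 13.3500 67.0500 11.5000] k=[0 12 14 67 8]
t=6: x=[0.3000 11.7500 15.2750 64.2000 9.4750] k=[0 13 19 63 11]
t=7: x=[0.3250 12.8250 19.9500 60.6000 12.3000] k=[0 10 22 57 15]
t=8: x=[0.2500 10.0500 22.5750 55.0750 16.0500] k=[0 7 26 57 12]
t=9: x=[0.1750 7.3000 26.3000 55.1000 13.1250] k=[2 4 25 51 15]
t=10: x=[2.0500 4.4750 25.1250 49.4500 15.9000] k=[6 2 22 48 17]
t=11: x=[5.9000 2.6000 22.1500 46.5750 17.7750] k=[5 0 26 47 16]
t=12: x=[4.8750 0.7750 25.8750 45.7000 16.7750] k=[5 2 30 46 21]
t=13: x=[4.9250 2.7750 29.7000 44.9750 21.6250] k=[5 2 27 45 23]
t=14: x=[4.9250 2.7000 26.8250 44.0000 23.5500] k=[4 1 25 47 21]
t=15: x=[3.9250 1.6750 24.9500 45.8000 21.6500] k=[1 5 22 47 19]
t=16: x=[1.1000 5.3250 22.2000 45.6750 19.7000] k=[0 3 18 42 21]
t=17: x=[0.0750 3.3000 18.2250 40.8750 21.5250] k=[0 7 18 42 25]
t=18: x=[0.1750 7.1000 18.3250 40.9750 25.4250] k=[0 8 15 44 27]
t=19: x=[0.2000 7.9750 15.5500 42.8500 27.4250] k=[0 9 19 46 27]
t=20: x=[0.2250 9.0250 19.4250 44.8500 27.4750] k=[4 9 17 44 31]

0.2625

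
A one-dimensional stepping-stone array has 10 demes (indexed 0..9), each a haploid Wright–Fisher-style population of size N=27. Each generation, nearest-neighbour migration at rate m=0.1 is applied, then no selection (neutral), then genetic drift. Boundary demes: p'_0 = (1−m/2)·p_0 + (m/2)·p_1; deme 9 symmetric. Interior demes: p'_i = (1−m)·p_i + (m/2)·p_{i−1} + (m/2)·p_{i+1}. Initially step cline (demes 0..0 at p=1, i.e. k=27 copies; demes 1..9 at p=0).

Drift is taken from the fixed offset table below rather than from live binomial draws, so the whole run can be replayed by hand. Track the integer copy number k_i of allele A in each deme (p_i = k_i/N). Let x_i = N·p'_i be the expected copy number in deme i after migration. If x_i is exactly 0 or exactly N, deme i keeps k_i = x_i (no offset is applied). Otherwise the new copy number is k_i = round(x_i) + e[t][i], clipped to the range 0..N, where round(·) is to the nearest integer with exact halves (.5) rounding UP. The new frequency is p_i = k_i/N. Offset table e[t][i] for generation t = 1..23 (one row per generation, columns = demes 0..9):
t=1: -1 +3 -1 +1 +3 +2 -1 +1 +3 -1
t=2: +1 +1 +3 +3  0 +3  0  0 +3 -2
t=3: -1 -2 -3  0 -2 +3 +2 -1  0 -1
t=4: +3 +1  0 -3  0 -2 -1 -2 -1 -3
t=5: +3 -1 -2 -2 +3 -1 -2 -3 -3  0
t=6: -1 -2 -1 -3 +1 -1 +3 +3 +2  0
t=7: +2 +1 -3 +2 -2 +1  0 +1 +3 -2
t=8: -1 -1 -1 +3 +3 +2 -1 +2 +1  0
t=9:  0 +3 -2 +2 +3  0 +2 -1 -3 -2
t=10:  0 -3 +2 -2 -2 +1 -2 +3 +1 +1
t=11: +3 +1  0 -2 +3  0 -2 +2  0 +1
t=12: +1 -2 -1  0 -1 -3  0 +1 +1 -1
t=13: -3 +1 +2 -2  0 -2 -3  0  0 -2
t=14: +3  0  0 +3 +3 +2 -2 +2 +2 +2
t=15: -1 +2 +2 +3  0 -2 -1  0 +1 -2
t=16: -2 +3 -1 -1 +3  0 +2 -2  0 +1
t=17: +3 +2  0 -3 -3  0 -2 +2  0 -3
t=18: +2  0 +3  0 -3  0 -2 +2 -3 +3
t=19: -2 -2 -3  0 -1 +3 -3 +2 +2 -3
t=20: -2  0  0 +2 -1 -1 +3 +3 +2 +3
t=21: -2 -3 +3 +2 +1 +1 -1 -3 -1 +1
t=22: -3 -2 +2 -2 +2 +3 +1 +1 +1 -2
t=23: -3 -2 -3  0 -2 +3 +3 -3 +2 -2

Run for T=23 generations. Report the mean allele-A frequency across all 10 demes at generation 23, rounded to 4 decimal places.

t=0: k=[27 0 0 0 0 0 0 0 0 0]
t=1: x=[25.6500 1.3500 0.0000 0.0000 0.0000 0.0000 0.0000 0.0000 0.0000 0.0000] k=[25 4 0 0 0 0 0 0 0 0]
t=2: x=[23.9500 4.8500 0.2000 0.0000 0.0000 0.0000 0.0000 0.0000 0.0000 0.0000] k=[25 6 3 0 0 0 0 0 0 0]
t=3: x=[24.0500 6.8000 3.0000 0.1500 0.0000 0.0000 0.0000 0.0000 0.0000 0.0000] k=[23 5 0 0 0 0 0 0 0 0]
t=4: x=[22.1000 5.6500 0.2500 0.0000 0.0000 0.0000 0.0000 0.0000 0.0000 0.0000] k=[25 7 0 0 0 0 0 0 0 0]
t=5: x=[24.1000 7.5500 0.3500 0.0000 0.0000 0.0000 0.0000 0.0000 0.0000 0.0000] k=[27 7 0 0 0 0 0 0 0 0]
t=6: x=[26.0000 7.6500 0.3500 0.0000 0.0000 0.0000 0.0000 0.0000 0.0000 0.0000] k=[25 6 0 0 0 0 0 0 0 0]
t=7: x=[24.0500 6.6500 0.3000 0.0000 0.0000 0.0000 0.0000 0.0000 0.0000 0.0000] k=[26 8 0 0 0 0 0 0 0 0]
t=8: x=[25.1000 8.5000 0.4000 0.0000 0.0000 0.0000 0.0000 0.0000 0.0000 0.0000] k=[24 8 0 0 0 0 0 0 0 0]
t=9: x=[23.2000 8.4000 0.4000 0.0000 0.0000 0.0000 0.0000 0.0000 0.0000 0.0000] k=[23 11 0 0 0 0 0 0 0 0]
t=10: x=[22.4000 11.0500 0.5500 0.0000 0.0000 0.0000 0.0000 0.0000 0.0000 0.0000] k=[22 8 3 0 0 0 0 0 0 0]
t=11: x=[21.3000 8.4500 3.1000 0.1500 0.0000 0.0000 0.0000 0.0000 0.0000 0.0000] k=[24 9 3 0 0 0 0 0 0 0]
t=12: x=[23.2500 9.4500 3.1500 0.1500 0.0000 0.0000 0.0000 0.0000 0.0000 0.0000] k=[24 7 2 0 0 0 0 0 0 0]
t=13: x=[23.1500 7.6000 2.1500 0.1000 0.0000 0.0000 0.0000 0.0000 0.0000 0.0000] k=[20 9 4 0 0 0 0 0 0 0]
t=14: x=[19.4500 9.3000 4.0500 0.2000 0.0000 0.0000 0.0000 0.0000 0.0000 0.0000] k=[22 9 4 3 0 0 0 0 0 0]
t=15: x=[21.3500 9.4000 4.2000 2.9000 0.1500 0.0000 0.0000 0.0000 0.0000 0.0000] k=[20 11 6 6 0 0 0 0 0 0]
t=16: x=[19.5500 11.2000 6.2500 5.7000 0.3000 0.0000 0.0000 0.0000 0.0000 0.0000] k=[18 14 5 5 3 0 0 0 0 0]
t=17: x=[17.8000 13.7500 5.4500 4.9000 2.9500 0.1500 0.0000 0.0000 0.0000 0.0000] k=[21 16 5 2 0 0 0 0 0 0]
t=18: x=[20.7500 15.7000 5.4000 2.0500 0.1000 0.0000 0.0000 0.0000 0.0000 0.0000] k=[23 16 8 2 0 0 0 0 0 0]
t=19: x=[22.6500 15.9500 8.1000 2.2000 0.1000 0.0000 0.0000 0.0000 0.0000 0.0000] k=[21 14 5 2 0 0 0 0 0 0]
t=20: x=[20.6500 13.9000 5.3000 2.0500 0.1000 0.0000 0.0000 0.0000 0.0000 0.0000] k=[19 14 5 4 0 0 0 0 0 0]
t=21: x=[18.7500 13.8000 5.4000 3.8500 0.2000 0.0000 0.0000 0.0000 0.0000 0.0000] k=[17 11 8 6 1 0 0 0 0 0]
t=22: x=[16.7000 11.1500 8.0500 5.8500 1.2000 0.0500 0.0000 0.0000 0.0000 0.0000] k=[14 9 10 4 3 3 0 0 0 0]
t=23: x=[13.7500 9.3000 9.6500 4.2500 3.0500 2.8500 0.1500 0.0000 0.0000 0.0000] k=[11 7 7 4 1 6 3 0 0 0]

0.1444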